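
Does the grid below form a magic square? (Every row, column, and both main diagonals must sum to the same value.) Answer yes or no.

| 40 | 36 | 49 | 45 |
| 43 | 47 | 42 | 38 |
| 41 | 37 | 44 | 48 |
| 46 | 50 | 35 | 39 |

Yes

Row 1: 40 + 36 + 49 + 45 = 170.
Row 2: 43 + 47 + 42 + 38 = 170.
Row 3: 41 + 37 + 44 + 48 = 170.
Row 4: 46 + 50 + 35 + 39 = 170.
Column 1: 40 + 43 + 41 + 46 = 170.
Column 2: 36 + 47 + 37 + 50 = 170.
Column 3: 49 + 42 + 44 + 35 = 170.
Column 4: 45 + 38 + 48 + 39 = 170.
Main diagonal: 40 + 47 + 44 + 39 = 170.
Anti-diagonal: 45 + 42 + 37 + 46 = 170.
All lines sum to 170.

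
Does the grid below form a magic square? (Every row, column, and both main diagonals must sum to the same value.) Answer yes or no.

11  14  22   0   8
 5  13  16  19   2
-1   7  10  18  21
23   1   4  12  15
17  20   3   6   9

Row 1: 11 + 14 + 22 + 0 + 8 = 55.
Row 2: 5 + 13 + 16 + 19 + 2 = 55.
Row 3: -1 + 7 + 10 + 18 + 21 = 55.
Row 4: 23 + 1 + 4 + 12 + 15 = 55.
Row 5: 17 + 20 + 3 + 6 + 9 = 55.
Column 1: 11 + 5 + (-1) + 23 + 17 = 55.
Column 2: 14 + 13 + 7 + 1 + 20 = 55.
Column 3: 22 + 16 + 10 + 4 + 3 = 55.
Column 4: 0 + 19 + 18 + 12 + 6 = 55.
Column 5: 8 + 2 + 21 + 15 + 9 = 55.
Main diagonal: 11 + 13 + 10 + 12 + 9 = 55.
Anti-diagonal: 8 + 19 + 10 + 1 + 17 = 55.
All lines sum to 55.

Yes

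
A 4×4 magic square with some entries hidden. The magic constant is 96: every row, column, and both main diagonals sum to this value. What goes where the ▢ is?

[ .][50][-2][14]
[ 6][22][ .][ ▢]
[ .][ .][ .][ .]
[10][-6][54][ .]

From row 1, 96 − (50 + (-2) + 14) gives (1,1) = 34.
Row 4 must total 96; the given cells sum to 58, so (4,4) = 38.
Using column 1: 34 + 6 + 10 + ? → (3,1) = 96 − 50 = 46.
The remaining cell in column 2 is (3,2) = 96 − 66 = 30.
Main diagonal needs 96; the known cells sum to 94, so (3,3) = 2.
Anti-diagonal must total 96; the given cells sum to 54, so (2,3) = 42.
From row 2, 96 − (6 + 22 + 42) gives (2,4) = 26.

26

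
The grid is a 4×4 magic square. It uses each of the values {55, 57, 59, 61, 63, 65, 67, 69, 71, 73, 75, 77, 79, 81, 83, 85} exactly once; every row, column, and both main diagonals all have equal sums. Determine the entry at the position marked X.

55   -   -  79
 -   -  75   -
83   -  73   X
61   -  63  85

59

The 16 entries sum to 1120, so each line sums to 1120/4 = 280.
Row 4 needs 280; the known cells sum to 209, so (4,2) = 71.
Column 1 must total 280; the given cells sum to 199, so (2,1) = 81.
Column 3 must total 280; the given cells sum to 211, so (1,3) = 69.
Main diagonal must total 280; the given cells sum to 213, so (2,2) = 67.
Anti-diagonal: 79 + 75 + 61 + ? = 280, so (3,2) = 65.
Row 1: 55 + 69 + 79 + ? = 280, so (1,2) = 77.
Row 2 must total 280; the given cells sum to 223, so (2,4) = 57.
Using row 3: 83 + 65 + 73 + ? → (3,4) = 280 − 221 = 59.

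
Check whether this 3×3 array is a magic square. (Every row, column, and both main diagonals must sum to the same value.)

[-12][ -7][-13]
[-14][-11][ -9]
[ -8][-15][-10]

Row 1: -12 + (-7) + (-13) = -32.
Row 2: -14 + (-11) + (-9) = -34.
Row 3: -8 + (-15) + (-10) = -33.
Column 1: -12 + (-14) + (-8) = -34.
Column 2: -7 + (-11) + (-15) = -33.
Column 3: -13 + (-9) + (-10) = -32.
Main diagonal: -12 + (-11) + (-10) = -33.
Anti-diagonal: -13 + (-11) + (-8) = -32.

No — column 2 sums to -33 but anti-diagonal sums to -32.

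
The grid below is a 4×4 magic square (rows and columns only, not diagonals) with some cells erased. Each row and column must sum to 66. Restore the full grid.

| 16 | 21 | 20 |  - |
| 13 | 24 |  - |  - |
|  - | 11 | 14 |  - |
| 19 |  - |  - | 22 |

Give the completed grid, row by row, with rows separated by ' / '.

Row 1 needs 66; the known cells sum to 57, so (1,4) = 9.
The remaining cell in column 1 is (3,1) = 66 − 48 = 18.
The remaining cell in column 2 is (4,2) = 66 − 56 = 10.
The remaining cell in row 3 is (3,4) = 66 − 43 = 23.
From row 4, 66 − (19 + 10 + 22) gives (4,3) = 15.
From column 3, 66 − (20 + 14 + 15) gives (2,3) = 17.
Column 4: 9 + 23 + 22 + ? = 66, so (2,4) = 12.

16 21 20 9 / 13 24 17 12 / 18 11 14 23 / 19 10 15 22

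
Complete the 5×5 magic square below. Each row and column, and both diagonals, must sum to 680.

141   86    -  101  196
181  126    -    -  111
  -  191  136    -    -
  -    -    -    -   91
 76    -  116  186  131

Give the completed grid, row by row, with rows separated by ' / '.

141 86 156 101 196 / 181 126 96 166 111 / 121 191 136 81 151 / 161 106 176 146 91 / 76 171 116 186 131

From row 1, 680 − (141 + 86 + 101 + 196) gives (1,3) = 156.
The remaining cell in row 5 is (5,2) = 680 − 509 = 171.
From column 2, 680 − (86 + 126 + 191 + 171) gives (4,2) = 106.
Column 5: 196 + 111 + 91 + 131 + ? = 680, so (3,5) = 151.
The remaining cell in main diagonal is (4,4) = 680 − 534 = 146.
Using anti-diagonal: 196 + 136 + 106 + 76 + ? → (2,4) = 680 − 514 = 166.
The remaining cell in row 2 is (2,3) = 680 − 584 = 96.
Column 3 needs 680; the known cells sum to 504, so (4,3) = 176.
Using column 4: 101 + 166 + 146 + 186 + ? → (3,4) = 680 − 599 = 81.
The remaining cell in row 3 is (3,1) = 680 − 559 = 121.
Row 4 needs 680; the known cells sum to 519, so (4,1) = 161.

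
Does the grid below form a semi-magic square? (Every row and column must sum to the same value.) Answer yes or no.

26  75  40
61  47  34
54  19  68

Row 1: 26 + 75 + 40 = 141.
Row 2: 61 + 47 + 34 = 142.
Row 3: 54 + 19 + 68 = 141.
Column 1: 26 + 61 + 54 = 141.
Column 2: 75 + 47 + 19 = 141.
Column 3: 40 + 34 + 68 = 142.

No — column 1 sums to 141 but row 2 sums to 142.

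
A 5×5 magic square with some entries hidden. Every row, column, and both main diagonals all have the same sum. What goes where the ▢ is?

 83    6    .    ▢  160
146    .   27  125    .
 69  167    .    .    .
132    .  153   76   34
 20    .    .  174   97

Column 1 is complete and sums to 450; that is the magic constant.
Using row 4: 132 + 153 + 76 + 34 + ? → (4,2) = 450 − 395 = 55.
Using anti-diagonal: 160 + 125 + 55 + 20 + ? → (3,3) = 450 − 360 = 90.
Main diagonal needs 450; the known cells sum to 346, so (2,2) = 104.
The remaining cell in row 2 is (2,5) = 450 − 402 = 48.
Column 2 needs 450; the known cells sum to 332, so (5,2) = 118.
Column 5 must total 450; the given cells sum to 339, so (3,5) = 111.
Row 3 needs 450; the known cells sum to 437, so (3,4) = 13.
Row 5 must total 450; the given cells sum to 409, so (5,3) = 41.
Column 3 must total 450; the given cells sum to 311, so (1,3) = 139.
Using column 4: 125 + 13 + 76 + 174 + ? → (1,4) = 450 − 388 = 62.

62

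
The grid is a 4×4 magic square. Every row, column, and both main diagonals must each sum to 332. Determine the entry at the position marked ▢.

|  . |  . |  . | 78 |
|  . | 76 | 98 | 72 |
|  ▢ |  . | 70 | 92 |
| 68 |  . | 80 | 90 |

82

From row 2, 332 − (76 + 98 + 72) gives (2,1) = 86.
Row 4: 68 + 80 + 90 + ? = 332, so (4,2) = 94.
Using column 3: 98 + 70 + 80 + ? → (1,3) = 332 − 248 = 84.
Main diagonal needs 332; the known cells sum to 236, so (1,1) = 96.
Anti-diagonal must total 332; the given cells sum to 244, so (3,2) = 88.
The remaining cell in row 1 is (1,2) = 332 − 258 = 74.
Using row 3: 88 + 70 + 92 + ? → (3,1) = 332 − 250 = 82.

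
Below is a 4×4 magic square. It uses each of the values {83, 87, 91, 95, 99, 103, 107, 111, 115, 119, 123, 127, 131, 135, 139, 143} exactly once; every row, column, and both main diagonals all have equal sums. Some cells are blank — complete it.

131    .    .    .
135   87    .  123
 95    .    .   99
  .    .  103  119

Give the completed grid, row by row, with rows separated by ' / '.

131 83 127 111 / 135 87 107 123 / 95 143 115 99 / 91 139 103 119

The 16 entries sum to 1808, so each line sums to 1808/4 = 452.
Row 2: 135 + 87 + 123 + ? = 452, so (2,3) = 107.
Column 1: 131 + 135 + 95 + ? = 452, so (4,1) = 91.
The remaining cell in column 4 is (1,4) = 452 − 341 = 111.
Using main diagonal: 131 + 87 + 119 + ? → (3,3) = 452 − 337 = 115.
Using anti-diagonal: 111 + 107 + 91 + ? → (3,2) = 452 − 309 = 143.
Row 4 needs 452; the known cells sum to 313, so (4,2) = 139.
Using column 2: 87 + 143 + 139 + ? → (1,2) = 452 − 369 = 83.
The remaining cell in column 3 is (1,3) = 452 − 325 = 127.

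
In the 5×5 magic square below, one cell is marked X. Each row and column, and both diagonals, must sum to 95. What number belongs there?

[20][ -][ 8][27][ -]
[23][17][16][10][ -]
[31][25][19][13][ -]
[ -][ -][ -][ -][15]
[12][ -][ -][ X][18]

Row 2: 23 + 17 + 16 + 10 + ? = 95, so (2,5) = 29.
From row 3, 95 − (31 + 25 + 19 + 13) gives (3,5) = 7.
Column 1 must total 95; the given cells sum to 86, so (4,1) = 9.
From column 5, 95 − (29 + 7 + 15 + 18) gives (1,5) = 26.
Main diagonal: 20 + 17 + 19 + 18 + ? = 95, so (4,4) = 21.
Anti-diagonal: 26 + 10 + 19 + 12 + ? = 95, so (4,2) = 28.
The remaining cell in row 1 is (1,2) = 95 − 81 = 14.
Using row 4: 9 + 28 + 21 + 15 + ? → (4,3) = 95 − 73 = 22.
Column 2: 14 + 17 + 25 + 28 + ? = 95, so (5,2) = 11.
Column 3 needs 95; the known cells sum to 65, so (5,3) = 30.
Column 4 must total 95; the given cells sum to 71, so (5,4) = 24.

24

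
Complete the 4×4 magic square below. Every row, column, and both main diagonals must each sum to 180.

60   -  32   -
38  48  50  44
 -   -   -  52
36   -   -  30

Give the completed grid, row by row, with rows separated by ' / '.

60 34 32 54 / 38 48 50 44 / 46 40 42 52 / 36 58 56 30

Column 1: 60 + 38 + 36 + ? = 180, so (3,1) = 46.
From column 4, 180 − (44 + 52 + 30) gives (1,4) = 54.
From main diagonal, 180 − (60 + 48 + 30) gives (3,3) = 42.
Anti-diagonal needs 180; the known cells sum to 140, so (3,2) = 40.
Row 1 must total 180; the given cells sum to 146, so (1,2) = 34.
From column 2, 180 − (34 + 48 + 40) gives (4,2) = 58.
The remaining cell in column 3 is (4,3) = 180 − 124 = 56.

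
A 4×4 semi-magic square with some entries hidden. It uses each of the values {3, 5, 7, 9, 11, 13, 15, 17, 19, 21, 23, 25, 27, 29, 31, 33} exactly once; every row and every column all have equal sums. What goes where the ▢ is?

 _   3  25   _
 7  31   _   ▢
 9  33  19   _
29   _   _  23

The 16 entries sum to 288, so each line sums to 288/4 = 72.
The remaining cell in row 3 is (3,4) = 72 − 61 = 11.
Using column 1: 7 + 9 + 29 + ? → (1,1) = 72 − 45 = 27.
Column 2 must total 72; the given cells sum to 67, so (4,2) = 5.
Row 1 must total 72; the given cells sum to 55, so (1,4) = 17.
Row 4 must total 72; the given cells sum to 57, so (4,3) = 15.
Column 3: 25 + 19 + 15 + ? = 72, so (2,3) = 13.
The remaining cell in column 4 is (2,4) = 72 − 51 = 21.

21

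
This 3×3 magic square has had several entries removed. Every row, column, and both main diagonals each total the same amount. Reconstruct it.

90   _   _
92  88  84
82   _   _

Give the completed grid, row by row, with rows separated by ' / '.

90 80 94 / 92 88 84 / 82 96 86

Row 2 is already complete: 92 + 88 + 84 = 264, so that is the magic constant.
Main diagonal needs 264; the known cells sum to 178, so (3,3) = 86.
Anti-diagonal: 88 + 82 + ? = 264, so (1,3) = 94.
Row 1 must total 264; the given cells sum to 184, so (1,2) = 80.
Using row 3: 82 + 86 + ? → (3,2) = 264 − 168 = 96.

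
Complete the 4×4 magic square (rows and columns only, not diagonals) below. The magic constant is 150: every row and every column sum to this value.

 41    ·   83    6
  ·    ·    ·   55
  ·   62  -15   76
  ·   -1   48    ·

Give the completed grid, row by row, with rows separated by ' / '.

Row 1 must total 150; the given cells sum to 130, so (1,2) = 20.
Row 3 must total 150; the given cells sum to 123, so (3,1) = 27.
Column 2 must total 150; the given cells sum to 81, so (2,2) = 69.
Column 3 must total 150; the given cells sum to 116, so (2,3) = 34.
Column 4 needs 150; the known cells sum to 137, so (4,4) = 13.
Using row 2: 69 + 34 + 55 + ? → (2,1) = 150 − 158 = -8.
The remaining cell in row 4 is (4,1) = 150 − 60 = 90.

41 20 83 6 / -8 69 34 55 / 27 62 -15 76 / 90 -1 48 13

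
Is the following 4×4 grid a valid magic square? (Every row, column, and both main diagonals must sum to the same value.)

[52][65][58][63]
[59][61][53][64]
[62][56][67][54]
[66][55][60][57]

No — column 3 sums to 238 but main diagonal sums to 237.

Row 1: 52 + 65 + 58 + 63 = 238.
Row 2: 59 + 61 + 53 + 64 = 237.
Row 3: 62 + 56 + 67 + 54 = 239.
Row 4: 66 + 55 + 60 + 57 = 238.
Column 1: 52 + 59 + 62 + 66 = 239.
Column 2: 65 + 61 + 56 + 55 = 237.
Column 3: 58 + 53 + 67 + 60 = 238.
Column 4: 63 + 64 + 54 + 57 = 238.
Main diagonal: 52 + 61 + 67 + 57 = 237.
Anti-diagonal: 63 + 53 + 56 + 66 = 238.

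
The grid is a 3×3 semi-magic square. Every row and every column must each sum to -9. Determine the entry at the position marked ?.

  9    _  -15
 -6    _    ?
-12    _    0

6

The remaining cell in row 1 is (1,2) = -9 − (-6) = -3.
Using row 3: -12 + 0 + ? → (3,2) = -9 − (-12) = 3.
From column 2, -9 − (-3 + 3) gives (2,2) = -9.
Column 3 needs -9; the known cells sum to -15, so (2,3) = 6.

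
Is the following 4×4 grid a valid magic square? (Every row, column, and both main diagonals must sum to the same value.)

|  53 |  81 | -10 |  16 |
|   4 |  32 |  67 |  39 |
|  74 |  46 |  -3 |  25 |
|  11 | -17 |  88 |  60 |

No — row 1 sums to 140 but column 1 sums to 142.

Row 1: 53 + 81 + (-10) + 16 = 140.
Row 2: 4 + 32 + 67 + 39 = 142.
Row 3: 74 + 46 + (-3) + 25 = 142.
Row 4: 11 + (-17) + 88 + 60 = 142.
Column 1: 53 + 4 + 74 + 11 = 142.
Column 2: 81 + 32 + 46 + (-17) = 142.
Column 3: -10 + 67 + (-3) + 88 = 142.
Column 4: 16 + 39 + 25 + 60 = 140.
Main diagonal: 53 + 32 + (-3) + 60 = 142.
Anti-diagonal: 16 + 67 + 46 + 11 = 140.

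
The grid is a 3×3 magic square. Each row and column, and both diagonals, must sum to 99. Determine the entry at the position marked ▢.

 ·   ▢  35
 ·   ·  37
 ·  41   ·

The remaining cell in column 3 is (3,3) = 99 − 72 = 27.
From row 3, 99 − (41 + 27) gives (3,1) = 31.
Anti-diagonal: 35 + 31 + ? = 99, so (2,2) = 33.
Row 2 needs 99; the known cells sum to 70, so (2,1) = 29.
From column 1, 99 − (29 + 31) gives (1,1) = 39.
From column 2, 99 − (33 + 41) gives (1,2) = 25.

25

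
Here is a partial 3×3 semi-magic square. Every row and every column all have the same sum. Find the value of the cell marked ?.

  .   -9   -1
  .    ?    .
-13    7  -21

Row 3 is complete and sums to -27; that is the magic constant.
Row 1: -9 + (-1) + ? = -27, so (1,1) = -17.
Column 1 must total -27; the given cells sum to -30, so (2,1) = 3.
Using column 2: -9 + 7 + ? → (2,2) = -27 − (-2) = -25.

-25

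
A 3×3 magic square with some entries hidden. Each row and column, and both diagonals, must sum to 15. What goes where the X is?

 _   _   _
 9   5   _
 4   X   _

Using row 2: 9 + 5 + ? → (2,3) = 15 − 14 = 1.
Column 1 needs 15; the known cells sum to 13, so (1,1) = 2.
From main diagonal, 15 − (2 + 5) gives (3,3) = 8.
Anti-diagonal needs 15; the known cells sum to 9, so (1,3) = 6.
Row 1: 2 + 6 + ? = 15, so (1,2) = 7.
Using row 3: 4 + 8 + ? → (3,2) = 15 − 12 = 3.

3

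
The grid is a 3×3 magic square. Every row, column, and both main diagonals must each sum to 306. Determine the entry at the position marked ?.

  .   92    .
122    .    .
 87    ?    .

Using column 1: 122 + 87 + ? → (1,1) = 306 − 209 = 97.
Row 1 must total 306; the given cells sum to 189, so (1,3) = 117.
Using anti-diagonal: 117 + 87 + ? → (2,2) = 306 − 204 = 102.
Row 2: 122 + 102 + ? = 306, so (2,3) = 82.
The remaining cell in column 2 is (3,2) = 306 − 194 = 112.

112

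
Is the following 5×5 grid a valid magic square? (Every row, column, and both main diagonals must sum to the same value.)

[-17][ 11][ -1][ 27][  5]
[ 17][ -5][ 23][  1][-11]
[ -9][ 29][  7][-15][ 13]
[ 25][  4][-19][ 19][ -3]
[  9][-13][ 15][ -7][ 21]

No — column 2 sums to 26 but column 4 sums to 25.

Row 1: -17 + 11 + (-1) + 27 + 5 = 25.
Row 2: 17 + (-5) + 23 + 1 + (-11) = 25.
Row 3: -9 + 29 + 7 + (-15) + 13 = 25.
Row 4: 25 + 4 + (-19) + 19 + (-3) = 26.
Row 5: 9 + (-13) + 15 + (-7) + 21 = 25.
Column 1: -17 + 17 + (-9) + 25 + 9 = 25.
Column 2: 11 + (-5) + 29 + 4 + (-13) = 26.
Column 3: -1 + 23 + 7 + (-19) + 15 = 25.
Column 4: 27 + 1 + (-15) + 19 + (-7) = 25.
Column 5: 5 + (-11) + 13 + (-3) + 21 = 25.
Main diagonal: -17 + (-5) + 7 + 19 + 21 = 25.
Anti-diagonal: 5 + 1 + 7 + 4 + 9 = 26.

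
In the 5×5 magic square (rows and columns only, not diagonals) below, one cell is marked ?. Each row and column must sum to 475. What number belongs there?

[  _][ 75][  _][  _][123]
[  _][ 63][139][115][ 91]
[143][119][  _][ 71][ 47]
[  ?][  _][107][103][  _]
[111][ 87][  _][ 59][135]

Using row 2: 63 + 139 + 115 + 91 + ? → (2,1) = 475 − 408 = 67.
The remaining cell in row 3 is (3,3) = 475 − 380 = 95.
From row 5, 475 − (111 + 87 + 59 + 135) gives (5,3) = 83.
Column 2: 75 + 63 + 119 + 87 + ? = 475, so (4,2) = 131.
Column 3: 139 + 95 + 107 + 83 + ? = 475, so (1,3) = 51.
Using column 4: 115 + 71 + 103 + 59 + ? → (1,4) = 475 − 348 = 127.
The remaining cell in column 5 is (4,5) = 475 − 396 = 79.
Row 1 needs 475; the known cells sum to 376, so (1,1) = 99.
Row 4: 131 + 107 + 103 + 79 + ? = 475, so (4,1) = 55.

55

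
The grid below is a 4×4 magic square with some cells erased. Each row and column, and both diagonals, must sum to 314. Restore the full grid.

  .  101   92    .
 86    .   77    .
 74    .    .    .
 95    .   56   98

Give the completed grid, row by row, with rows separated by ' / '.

Row 4 must total 314; the given cells sum to 249, so (4,2) = 65.
Column 1: 86 + 74 + 95 + ? = 314, so (1,1) = 59.
The remaining cell in column 3 is (3,3) = 314 − 225 = 89.
From main diagonal, 314 − (59 + 89 + 98) gives (2,2) = 68.
Row 1: 59 + 101 + 92 + ? = 314, so (1,4) = 62.
Row 2: 86 + 68 + 77 + ? = 314, so (2,4) = 83.
Column 2 must total 314; the given cells sum to 234, so (3,2) = 80.
Column 4 must total 314; the given cells sum to 243, so (3,4) = 71.

59 101 92 62 / 86 68 77 83 / 74 80 89 71 / 95 65 56 98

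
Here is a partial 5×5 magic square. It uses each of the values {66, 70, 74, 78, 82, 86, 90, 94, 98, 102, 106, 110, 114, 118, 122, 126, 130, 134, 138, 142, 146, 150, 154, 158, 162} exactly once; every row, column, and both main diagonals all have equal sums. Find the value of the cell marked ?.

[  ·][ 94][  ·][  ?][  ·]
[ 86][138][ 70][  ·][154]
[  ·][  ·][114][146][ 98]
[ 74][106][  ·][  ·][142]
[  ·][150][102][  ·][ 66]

78

The 25 entries sum to 2850, so each line sums to 2850/5 = 570.
The remaining cell in row 2 is (2,4) = 570 − 448 = 122.
Column 2 needs 570; the known cells sum to 488, so (3,2) = 82.
From column 5, 570 − (154 + 98 + 142 + 66) gives (1,5) = 110.
From anti-diagonal, 570 − (110 + 122 + 114 + 106) gives (5,1) = 118.
Row 3 needs 570; the known cells sum to 440, so (3,1) = 130.
Using row 5: 118 + 150 + 102 + 66 + ? → (5,4) = 570 − 436 = 134.
From column 1, 570 − (86 + 130 + 74 + 118) gives (1,1) = 162.
Using main diagonal: 162 + 138 + 114 + 66 + ? → (4,4) = 570 − 480 = 90.
Row 4 must total 570; the given cells sum to 412, so (4,3) = 158.
Column 3 needs 570; the known cells sum to 444, so (1,3) = 126.
Using column 4: 122 + 146 + 90 + 134 + ? → (1,4) = 570 − 492 = 78.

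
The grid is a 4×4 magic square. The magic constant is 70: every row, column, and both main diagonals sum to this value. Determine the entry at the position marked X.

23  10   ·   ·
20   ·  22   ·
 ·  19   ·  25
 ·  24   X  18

The remaining cell in column 2 is (2,2) = 70 − 53 = 17.
Using main diagonal: 23 + 17 + 18 + ? → (3,3) = 70 − 58 = 12.
Row 2: 20 + 17 + 22 + ? = 70, so (2,4) = 11.
Using row 3: 19 + 12 + 25 + ? → (3,1) = 70 − 56 = 14.
Column 1 must total 70; the given cells sum to 57, so (4,1) = 13.
Column 4: 11 + 25 + 18 + ? = 70, so (1,4) = 16.
The remaining cell in row 1 is (1,3) = 70 − 49 = 21.
Row 4 needs 70; the known cells sum to 55, so (4,3) = 15.

15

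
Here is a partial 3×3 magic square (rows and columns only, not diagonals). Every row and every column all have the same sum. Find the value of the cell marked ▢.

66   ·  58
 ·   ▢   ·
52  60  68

64

Row 3 is complete and sums to 180; that is the magic constant.
Row 1: 66 + 58 + ? = 180, so (1,2) = 56.
From column 1, 180 − (66 + 52) gives (2,1) = 62.
Column 2: 56 + 60 + ? = 180, so (2,2) = 64.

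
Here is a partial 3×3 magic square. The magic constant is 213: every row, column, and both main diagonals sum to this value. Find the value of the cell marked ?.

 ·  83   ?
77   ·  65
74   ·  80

68

Row 2 needs 213; the known cells sum to 142, so (2,2) = 71.
Row 3 must total 213; the given cells sum to 154, so (3,2) = 59.
Using column 1: 77 + 74 + ? → (1,1) = 213 − 151 = 62.
Column 3 must total 213; the given cells sum to 145, so (1,3) = 68.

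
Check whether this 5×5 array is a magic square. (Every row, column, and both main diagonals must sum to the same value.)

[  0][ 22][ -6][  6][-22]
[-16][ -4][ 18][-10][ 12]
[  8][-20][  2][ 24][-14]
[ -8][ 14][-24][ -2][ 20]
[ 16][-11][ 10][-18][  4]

Row 1: 0 + 22 + (-6) + 6 + (-22) = 0.
Row 2: -16 + (-4) + 18 + (-10) + 12 = 0.
Row 3: 8 + (-20) + 2 + 24 + (-14) = 0.
Row 4: -8 + 14 + (-24) + (-2) + 20 = 0.
Row 5: 16 + (-11) + 10 + (-18) + 4 = 1.
Column 1: 0 + (-16) + 8 + (-8) + 16 = 0.
Column 2: 22 + (-4) + (-20) + 14 + (-11) = 1.
Column 3: -6 + 18 + 2 + (-24) + 10 = 0.
Column 4: 6 + (-10) + 24 + (-2) + (-18) = 0.
Column 5: -22 + 12 + (-14) + 20 + 4 = 0.
Main diagonal: 0 + (-4) + 2 + (-2) + 4 = 0.
Anti-diagonal: -22 + (-10) + 2 + 14 + 16 = 0.

No — column 4 sums to 0 but row 5 sums to 1.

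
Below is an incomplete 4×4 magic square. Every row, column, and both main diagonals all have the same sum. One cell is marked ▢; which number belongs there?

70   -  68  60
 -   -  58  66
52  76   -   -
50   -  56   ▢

64

Anti-diagonal is complete and sums to 244; that is the magic constant.
Row 1 must total 244; the given cells sum to 198, so (1,2) = 46.
Column 1 needs 244; the known cells sum to 172, so (2,1) = 72.
Column 3 needs 244; the known cells sum to 182, so (3,3) = 62.
The remaining cell in row 2 is (2,2) = 244 − 196 = 48.
Using row 3: 52 + 76 + 62 + ? → (3,4) = 244 − 190 = 54.
Column 2 must total 244; the given cells sum to 170, so (4,2) = 74.
The remaining cell in column 4 is (4,4) = 244 − 180 = 64.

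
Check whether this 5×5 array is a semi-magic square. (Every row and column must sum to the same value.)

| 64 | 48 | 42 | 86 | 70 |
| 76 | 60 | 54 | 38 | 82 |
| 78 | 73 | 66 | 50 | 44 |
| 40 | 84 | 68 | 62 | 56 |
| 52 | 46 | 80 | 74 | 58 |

No — row 4 sums to 310 but column 2 sums to 311.

Row 1: 64 + 48 + 42 + 86 + 70 = 310.
Row 2: 76 + 60 + 54 + 38 + 82 = 310.
Row 3: 78 + 73 + 66 + 50 + 44 = 311.
Row 4: 40 + 84 + 68 + 62 + 56 = 310.
Row 5: 52 + 46 + 80 + 74 + 58 = 310.
Column 1: 64 + 76 + 78 + 40 + 52 = 310.
Column 2: 48 + 60 + 73 + 84 + 46 = 311.
Column 3: 42 + 54 + 66 + 68 + 80 = 310.
Column 4: 86 + 38 + 50 + 62 + 74 = 310.
Column 5: 70 + 82 + 44 + 56 + 58 = 310.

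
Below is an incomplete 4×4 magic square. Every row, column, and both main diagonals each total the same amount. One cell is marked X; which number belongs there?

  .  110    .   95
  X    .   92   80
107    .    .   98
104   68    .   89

Column 4 is complete and sums to 362; that is the magic constant.
Row 4: 104 + 68 + 89 + ? = 362, so (4,3) = 101.
From anti-diagonal, 362 − (95 + 92 + 104) gives (3,2) = 71.
Row 3 must total 362; the given cells sum to 276, so (3,3) = 86.
Using column 2: 110 + 71 + 68 + ? → (2,2) = 362 − 249 = 113.
The remaining cell in column 3 is (1,3) = 362 − 279 = 83.
Main diagonal must total 362; the given cells sum to 288, so (1,1) = 74.
The remaining cell in row 2 is (2,1) = 362 − 285 = 77.

77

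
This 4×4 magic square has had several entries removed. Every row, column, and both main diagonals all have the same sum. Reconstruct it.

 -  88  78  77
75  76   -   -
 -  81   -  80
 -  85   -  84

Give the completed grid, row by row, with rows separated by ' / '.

Column 2 is already complete: 88 + 76 + 81 + 85 = 330, so that is the magic constant.
From row 1, 330 − (88 + 78 + 77) gives (1,1) = 87.
Using column 4: 77 + 80 + 84 + ? → (2,4) = 330 − 241 = 89.
Main diagonal needs 330; the known cells sum to 247, so (3,3) = 83.
Using row 2: 75 + 76 + 89 + ? → (2,3) = 330 − 240 = 90.
The remaining cell in row 3 is (3,1) = 330 − 244 = 86.
Column 1 must total 330; the given cells sum to 248, so (4,1) = 82.
Column 3 needs 330; the known cells sum to 251, so (4,3) = 79.

87 88 78 77 / 75 76 90 89 / 86 81 83 80 / 82 85 79 84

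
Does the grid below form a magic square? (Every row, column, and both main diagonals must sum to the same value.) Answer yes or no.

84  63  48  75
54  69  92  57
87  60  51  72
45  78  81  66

Row 1: 84 + 63 + 48 + 75 = 270.
Row 2: 54 + 69 + 92 + 57 = 272.
Row 3: 87 + 60 + 51 + 72 = 270.
Row 4: 45 + 78 + 81 + 66 = 270.
Column 1: 84 + 54 + 87 + 45 = 270.
Column 2: 63 + 69 + 60 + 78 = 270.
Column 3: 48 + 92 + 51 + 81 = 272.
Column 4: 75 + 57 + 72 + 66 = 270.
Main diagonal: 84 + 69 + 51 + 66 = 270.
Anti-diagonal: 75 + 92 + 60 + 45 = 272.

No — anti-diagonal sums to 272 but column 4 sums to 270.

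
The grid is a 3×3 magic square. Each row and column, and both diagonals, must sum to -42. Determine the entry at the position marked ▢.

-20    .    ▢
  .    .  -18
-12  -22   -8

-16

From column 1, -42 − (-20 + (-12)) gives (2,1) = -10.
Column 3 must total -42; the given cells sum to -26, so (1,3) = -16.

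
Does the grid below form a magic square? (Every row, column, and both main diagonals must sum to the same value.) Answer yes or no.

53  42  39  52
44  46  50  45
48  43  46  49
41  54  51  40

No — main diagonal sums to 185 but column 4 sums to 186.

Row 1: 53 + 42 + 39 + 52 = 186.
Row 2: 44 + 46 + 50 + 45 = 185.
Row 3: 48 + 43 + 46 + 49 = 186.
Row 4: 41 + 54 + 51 + 40 = 186.
Column 1: 53 + 44 + 48 + 41 = 186.
Column 2: 42 + 46 + 43 + 54 = 185.
Column 3: 39 + 50 + 46 + 51 = 186.
Column 4: 52 + 45 + 49 + 40 = 186.
Main diagonal: 53 + 46 + 46 + 40 = 185.
Anti-diagonal: 52 + 50 + 43 + 41 = 186.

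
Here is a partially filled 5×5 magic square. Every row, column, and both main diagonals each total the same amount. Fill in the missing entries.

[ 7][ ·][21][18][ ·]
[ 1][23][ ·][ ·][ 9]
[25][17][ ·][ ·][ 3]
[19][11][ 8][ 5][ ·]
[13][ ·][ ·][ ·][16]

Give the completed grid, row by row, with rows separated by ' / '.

7 4 21 18 15 / 1 23 20 12 9 / 25 17 14 6 3 / 19 11 8 5 22 / 13 10 2 24 16

Column 1 is already complete: 7 + 1 + 25 + 19 + 13 = 65, so that is the magic constant.
Row 4: 19 + 11 + 8 + 5 + ? = 65, so (4,5) = 22.
Using column 5: 9 + 3 + 22 + 16 + ? → (1,5) = 65 − 50 = 15.
The remaining cell in main diagonal is (3,3) = 65 − 51 = 14.
Anti-diagonal must total 65; the given cells sum to 53, so (2,4) = 12.
Row 1 must total 65; the given cells sum to 61, so (1,2) = 4.
The remaining cell in row 2 is (2,3) = 65 − 45 = 20.
Row 3 needs 65; the known cells sum to 59, so (3,4) = 6.
Column 2 needs 65; the known cells sum to 55, so (5,2) = 10.
Column 3 needs 65; the known cells sum to 63, so (5,3) = 2.
Column 4: 18 + 12 + 6 + 5 + ? = 65, so (5,4) = 24.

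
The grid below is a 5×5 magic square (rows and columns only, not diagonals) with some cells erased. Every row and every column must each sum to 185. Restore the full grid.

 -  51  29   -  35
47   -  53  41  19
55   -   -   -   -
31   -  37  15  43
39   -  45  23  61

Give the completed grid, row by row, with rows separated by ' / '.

Row 2: 47 + 53 + 41 + 19 + ? = 185, so (2,2) = 25.
Row 4 needs 185; the known cells sum to 126, so (4,2) = 59.
Row 5: 39 + 45 + 23 + 61 + ? = 185, so (5,2) = 17.
Column 1 needs 185; the known cells sum to 172, so (1,1) = 13.
Column 2 needs 185; the known cells sum to 152, so (3,2) = 33.
Column 3 must total 185; the given cells sum to 164, so (3,3) = 21.
Column 5: 35 + 19 + 43 + 61 + ? = 185, so (3,5) = 27.
Row 1 needs 185; the known cells sum to 128, so (1,4) = 57.
Row 3: 55 + 33 + 21 + 27 + ? = 185, so (3,4) = 49.

13 51 29 57 35 / 47 25 53 41 19 / 55 33 21 49 27 / 31 59 37 15 43 / 39 17 45 23 61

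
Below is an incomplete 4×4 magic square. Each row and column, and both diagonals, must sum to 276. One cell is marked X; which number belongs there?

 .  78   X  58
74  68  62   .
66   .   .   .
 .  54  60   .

Row 2 must total 276; the given cells sum to 204, so (2,4) = 72.
The remaining cell in column 2 is (3,2) = 276 − 200 = 76.
Using anti-diagonal: 58 + 62 + 76 + ? → (4,1) = 276 − 196 = 80.
Row 4 must total 276; the given cells sum to 194, so (4,4) = 82.
Column 1: 74 + 66 + 80 + ? = 276, so (1,1) = 56.
Using column 4: 58 + 72 + 82 + ? → (3,4) = 276 − 212 = 64.
The remaining cell in main diagonal is (3,3) = 276 − 206 = 70.
Row 1: 56 + 78 + 58 + ? = 276, so (1,3) = 84.

84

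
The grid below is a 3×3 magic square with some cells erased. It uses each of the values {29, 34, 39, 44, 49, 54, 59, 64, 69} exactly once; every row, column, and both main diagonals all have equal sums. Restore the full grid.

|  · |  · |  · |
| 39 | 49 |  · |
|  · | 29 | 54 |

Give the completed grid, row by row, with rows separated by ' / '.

44 69 34 / 39 49 59 / 64 29 54

The 9 entries sum to 441, so each line sums to 441/3 = 147.
From row 2, 147 − (39 + 49) gives (2,3) = 59.
Using row 3: 29 + 54 + ? → (3,1) = 147 − 83 = 64.
Column 1 needs 147; the known cells sum to 103, so (1,1) = 44.
Column 2 needs 147; the known cells sum to 78, so (1,2) = 69.
The remaining cell in column 3 is (1,3) = 147 − 113 = 34.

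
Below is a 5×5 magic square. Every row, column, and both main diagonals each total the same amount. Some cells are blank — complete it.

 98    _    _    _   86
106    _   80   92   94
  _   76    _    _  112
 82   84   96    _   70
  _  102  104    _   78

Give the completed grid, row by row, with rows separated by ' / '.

Column 5 is already complete: 86 + 94 + 112 + 70 + 78 = 440, so that is the magic constant.
The remaining cell in row 2 is (2,2) = 440 − 372 = 68.
Row 4 needs 440; the known cells sum to 332, so (4,4) = 108.
Column 2: 68 + 76 + 84 + 102 + ? = 440, so (1,2) = 110.
Main diagonal must total 440; the given cells sum to 352, so (3,3) = 88.
Using anti-diagonal: 86 + 92 + 88 + 84 + ? → (5,1) = 440 − 350 = 90.
From row 5, 440 − (90 + 102 + 104 + 78) gives (5,4) = 66.
From column 1, 440 − (98 + 106 + 82 + 90) gives (3,1) = 64.
Column 3 needs 440; the known cells sum to 368, so (1,3) = 72.
Using row 1: 98 + 110 + 72 + 86 + ? → (1,4) = 440 − 366 = 74.
Row 3 must total 440; the given cells sum to 340, so (3,4) = 100.

98 110 72 74 86 / 106 68 80 92 94 / 64 76 88 100 112 / 82 84 96 108 70 / 90 102 104 66 78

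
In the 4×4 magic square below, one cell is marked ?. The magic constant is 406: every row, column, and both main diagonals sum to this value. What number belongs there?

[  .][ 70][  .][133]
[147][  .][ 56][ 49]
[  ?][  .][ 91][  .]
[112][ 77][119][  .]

Row 2 must total 406; the given cells sum to 252, so (2,2) = 154.
Using row 4: 112 + 77 + 119 + ? → (4,4) = 406 − 308 = 98.
Column 2: 70 + 154 + 77 + ? = 406, so (3,2) = 105.
From column 3, 406 − (56 + 91 + 119) gives (1,3) = 140.
Using column 4: 133 + 49 + 98 + ? → (3,4) = 406 − 280 = 126.
From main diagonal, 406 − (154 + 91 + 98) gives (1,1) = 63.
Row 3 needs 406; the known cells sum to 322, so (3,1) = 84.

84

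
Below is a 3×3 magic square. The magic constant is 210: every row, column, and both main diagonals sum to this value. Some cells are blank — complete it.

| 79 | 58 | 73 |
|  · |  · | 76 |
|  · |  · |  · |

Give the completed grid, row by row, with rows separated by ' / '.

79 58 73 / 64 70 76 / 67 82 61

Column 3 needs 210; the known cells sum to 149, so (3,3) = 61.
From main diagonal, 210 − (79 + 61) gives (2,2) = 70.
Using anti-diagonal: 73 + 70 + ? → (3,1) = 210 − 143 = 67.
Using row 2: 70 + 76 + ? → (2,1) = 210 − 146 = 64.
From row 3, 210 − (67 + 61) gives (3,2) = 82.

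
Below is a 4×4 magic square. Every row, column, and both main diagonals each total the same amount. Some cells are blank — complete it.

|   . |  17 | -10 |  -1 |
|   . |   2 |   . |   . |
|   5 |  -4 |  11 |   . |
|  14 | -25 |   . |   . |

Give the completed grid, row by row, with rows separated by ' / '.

Column 2 is already complete: 17 + 2 + -4 + -25 = -10, so that is the magic constant.
From row 1, -10 − (17 + (-10) + (-1)) gives (1,1) = -16.
Row 3 needs -10; the known cells sum to 12, so (3,4) = -22.
Column 1: -16 + 5 + 14 + ? = -10, so (2,1) = -13.
Main diagonal: -16 + 2 + 11 + ? = -10, so (4,4) = -7.
From anti-diagonal, -10 − (-1 + (-4) + 14) gives (2,3) = -19.
Row 2: -13 + 2 + (-19) + ? = -10, so (2,4) = 20.
Row 4: 14 + (-25) + (-7) + ? = -10, so (4,3) = 8.

-16 17 -10 -1 / -13 2 -19 20 / 5 -4 11 -22 / 14 -25 8 -7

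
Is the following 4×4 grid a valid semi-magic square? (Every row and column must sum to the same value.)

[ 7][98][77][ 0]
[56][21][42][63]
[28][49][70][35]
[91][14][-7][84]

Yes

Row 1: 7 + 98 + 77 + 0 = 182.
Row 2: 56 + 21 + 42 + 63 = 182.
Row 3: 28 + 49 + 70 + 35 = 182.
Row 4: 91 + 14 + (-7) + 84 = 182.
Column 1: 7 + 56 + 28 + 91 = 182.
Column 2: 98 + 21 + 49 + 14 = 182.
Column 3: 77 + 42 + 70 + (-7) = 182.
Column 4: 0 + 63 + 35 + 84 = 182.
All lines sum to 182.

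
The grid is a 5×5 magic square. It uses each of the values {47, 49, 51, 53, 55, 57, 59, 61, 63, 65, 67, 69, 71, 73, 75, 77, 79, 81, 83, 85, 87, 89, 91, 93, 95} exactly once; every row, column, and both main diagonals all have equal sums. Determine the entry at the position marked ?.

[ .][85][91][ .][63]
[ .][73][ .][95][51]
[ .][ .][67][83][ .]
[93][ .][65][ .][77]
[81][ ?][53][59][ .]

The 25 entries sum to 1775, so each line sums to 1775/5 = 355.
Using column 3: 91 + 67 + 65 + 53 + ? → (2,3) = 355 − 276 = 79.
Anti-diagonal needs 355; the known cells sum to 306, so (4,2) = 49.
Row 2: 73 + 79 + 95 + 51 + ? = 355, so (2,1) = 57.
The remaining cell in row 4 is (4,4) = 355 − 284 = 71.
Column 4 needs 355; the known cells sum to 308, so (1,4) = 47.
The remaining cell in row 1 is (1,1) = 355 − 286 = 69.
Column 1 must total 355; the given cells sum to 300, so (3,1) = 55.
The remaining cell in main diagonal is (5,5) = 355 − 280 = 75.
Row 5 needs 355; the known cells sum to 268, so (5,2) = 87.

87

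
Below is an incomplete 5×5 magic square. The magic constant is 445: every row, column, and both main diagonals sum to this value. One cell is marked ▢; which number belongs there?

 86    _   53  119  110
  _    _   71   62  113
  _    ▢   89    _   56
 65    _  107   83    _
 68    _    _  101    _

98

Row 1 must total 445; the given cells sum to 368, so (1,2) = 77.
Column 3 needs 445; the known cells sum to 320, so (5,3) = 125.
The remaining cell in column 4 is (3,4) = 445 − 365 = 80.
The remaining cell in anti-diagonal is (4,2) = 445 − 329 = 116.
Row 4: 65 + 116 + 107 + 83 + ? = 445, so (4,5) = 74.
From column 5, 445 − (110 + 113 + 56 + 74) gives (5,5) = 92.
Main diagonal: 86 + 89 + 83 + 92 + ? = 445, so (2,2) = 95.
Row 2: 95 + 71 + 62 + 113 + ? = 445, so (2,1) = 104.
From row 5, 445 − (68 + 125 + 101 + 92) gives (5,2) = 59.
Column 1 must total 445; the given cells sum to 323, so (3,1) = 122.
Column 2: 77 + 95 + 116 + 59 + ? = 445, so (3,2) = 98.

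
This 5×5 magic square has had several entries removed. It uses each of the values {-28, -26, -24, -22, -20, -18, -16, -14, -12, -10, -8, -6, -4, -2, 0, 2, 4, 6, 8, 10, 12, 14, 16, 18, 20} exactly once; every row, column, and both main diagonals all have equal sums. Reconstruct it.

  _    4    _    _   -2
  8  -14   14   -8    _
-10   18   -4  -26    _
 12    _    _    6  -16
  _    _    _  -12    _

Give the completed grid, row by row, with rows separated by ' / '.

-24 4 -18 20 -2 / 8 -14 14 -8 -20 / -10 18 -4 -26 2 / 12 0 -22 6 -16 / -6 -28 10 -12 16

The 25 entries sum to -100, so each line sums to -100/5 = -20.
From row 2, -20 − (8 + (-14) + 14 + (-8)) gives (2,5) = -20.
Row 3 needs -20; the known cells sum to -22, so (3,5) = 2.
Column 4 needs -20; the known cells sum to -40, so (1,4) = 20.
Using column 5: -2 + (-20) + 2 + (-16) + ? → (5,5) = -20 − (-36) = 16.
Main diagonal needs -20; the known cells sum to 4, so (1,1) = -24.
Row 1 must total -20; the given cells sum to -2, so (1,3) = -18.
Column 1 needs -20; the known cells sum to -14, so (5,1) = -6.
Anti-diagonal must total -20; the given cells sum to -20, so (4,2) = 0.
Row 4 needs -20; the known cells sum to 2, so (4,3) = -22.
From column 2, -20 − (4 + (-14) + 18 + 0) gives (5,2) = -28.
From column 3, -20 − (-18 + 14 + (-4) + (-22)) gives (5,3) = 10.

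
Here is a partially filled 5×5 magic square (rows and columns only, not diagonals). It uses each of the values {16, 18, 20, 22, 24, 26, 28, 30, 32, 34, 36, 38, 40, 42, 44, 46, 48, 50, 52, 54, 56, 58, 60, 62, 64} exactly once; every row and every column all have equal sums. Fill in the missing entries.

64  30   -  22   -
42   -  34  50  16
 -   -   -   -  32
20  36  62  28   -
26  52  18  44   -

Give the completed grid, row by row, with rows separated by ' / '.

The 25 entries sum to 1000, so each line sums to 1000/5 = 200.
Row 2 needs 200; the known cells sum to 142, so (2,2) = 58.
The remaining cell in row 4 is (4,5) = 200 − 146 = 54.
Row 5: 26 + 52 + 18 + 44 + ? = 200, so (5,5) = 60.
The remaining cell in column 1 is (3,1) = 200 − 152 = 48.
Column 2: 30 + 58 + 36 + 52 + ? = 200, so (3,2) = 24.
Using column 4: 22 + 50 + 28 + 44 + ? → (3,4) = 200 − 144 = 56.
Using column 5: 16 + 32 + 54 + 60 + ? → (1,5) = 200 − 162 = 38.
Row 1 needs 200; the known cells sum to 154, so (1,3) = 46.
Using row 3: 48 + 24 + 56 + 32 + ? → (3,3) = 200 − 160 = 40.

64 30 46 22 38 / 42 58 34 50 16 / 48 24 40 56 32 / 20 36 62 28 54 / 26 52 18 44 60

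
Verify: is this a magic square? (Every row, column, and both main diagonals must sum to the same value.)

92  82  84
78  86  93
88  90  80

Row 1: 92 + 82 + 84 = 258.
Row 2: 78 + 86 + 93 = 257.
Row 3: 88 + 90 + 80 = 258.
Column 1: 92 + 78 + 88 = 258.
Column 2: 82 + 86 + 90 = 258.
Column 3: 84 + 93 + 80 = 257.
Main diagonal: 92 + 86 + 80 = 258.
Anti-diagonal: 84 + 86 + 88 = 258.

No — anti-diagonal sums to 258 but column 3 sums to 257.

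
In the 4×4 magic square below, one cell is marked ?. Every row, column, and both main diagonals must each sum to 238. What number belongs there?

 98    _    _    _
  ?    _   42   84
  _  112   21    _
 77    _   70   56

Using row 4: 77 + 70 + 56 + ? → (4,2) = 238 − 203 = 35.
Column 3: 42 + 21 + 70 + ? = 238, so (1,3) = 105.
Main diagonal needs 238; the known cells sum to 175, so (2,2) = 63.
The remaining cell in anti-diagonal is (1,4) = 238 − 231 = 7.
Row 1 needs 238; the known cells sum to 210, so (1,2) = 28.
Row 2 needs 238; the known cells sum to 189, so (2,1) = 49.

49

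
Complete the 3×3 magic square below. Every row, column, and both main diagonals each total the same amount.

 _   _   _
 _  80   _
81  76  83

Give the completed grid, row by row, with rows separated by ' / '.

Row 3 is already complete: 81 + 76 + 83 = 240, so that is the magic constant.
The remaining cell in column 2 is (1,2) = 240 − 156 = 84.
Main diagonal must total 240; the given cells sum to 163, so (1,1) = 77.
Anti-diagonal must total 240; the given cells sum to 161, so (1,3) = 79.
The remaining cell in column 1 is (2,1) = 240 − 158 = 82.
Column 3 must total 240; the given cells sum to 162, so (2,3) = 78.

77 84 79 / 82 80 78 / 81 76 83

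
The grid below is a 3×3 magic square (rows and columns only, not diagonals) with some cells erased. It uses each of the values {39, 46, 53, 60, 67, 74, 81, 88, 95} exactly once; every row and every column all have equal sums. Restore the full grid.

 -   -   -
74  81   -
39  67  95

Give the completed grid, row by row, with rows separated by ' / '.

The 9 entries sum to 603, so each line sums to 603/3 = 201.
Row 2 must total 201; the given cells sum to 155, so (2,3) = 46.
Column 1: 74 + 39 + ? = 201, so (1,1) = 88.
Using column 2: 81 + 67 + ? → (1,2) = 201 − 148 = 53.
Column 3: 46 + 95 + ? = 201, so (1,3) = 60.

88 53 60 / 74 81 46 / 39 67 95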